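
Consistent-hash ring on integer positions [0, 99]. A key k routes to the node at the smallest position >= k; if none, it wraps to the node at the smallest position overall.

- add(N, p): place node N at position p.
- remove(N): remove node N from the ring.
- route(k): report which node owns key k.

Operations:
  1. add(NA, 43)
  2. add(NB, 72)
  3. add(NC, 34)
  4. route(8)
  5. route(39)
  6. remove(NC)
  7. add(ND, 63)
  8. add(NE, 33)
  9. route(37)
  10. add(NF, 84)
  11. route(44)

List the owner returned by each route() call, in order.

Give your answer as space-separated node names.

Answer: NC NA NA ND

Derivation:
Op 1: add NA@43 -> ring=[43:NA]
Op 2: add NB@72 -> ring=[43:NA,72:NB]
Op 3: add NC@34 -> ring=[34:NC,43:NA,72:NB]
Op 4: route key 8: smallest pos >= 8 is 34 -> NC
Op 5: route key 39: smallest pos >= 39 is 43 -> NA
Op 6: remove NC -> ring=[43:NA,72:NB]
Op 7: add ND@63 -> ring=[43:NA,63:ND,72:NB]
Op 8: add NE@33 -> ring=[33:NE,43:NA,63:ND,72:NB]
Op 9: route key 37: smallest pos >= 37 is 43 -> NA
Op 10: add NF@84 -> ring=[33:NE,43:NA,63:ND,72:NB,84:NF]
Op 11: route key 44: smallest pos >= 44 is 63 -> ND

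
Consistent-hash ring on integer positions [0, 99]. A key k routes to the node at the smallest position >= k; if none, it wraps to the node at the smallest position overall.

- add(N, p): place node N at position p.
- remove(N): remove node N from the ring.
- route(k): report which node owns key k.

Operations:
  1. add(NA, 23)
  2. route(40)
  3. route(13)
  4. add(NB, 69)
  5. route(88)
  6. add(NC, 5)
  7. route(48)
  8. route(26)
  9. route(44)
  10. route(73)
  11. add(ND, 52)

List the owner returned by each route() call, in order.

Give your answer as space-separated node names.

Op 1: add NA@23 -> ring=[23:NA]
Op 2: route key 40: none >= 40, wrap to smallest pos 23 -> NA
Op 3: route key 13: smallest pos >= 13 is 23 -> NA
Op 4: add NB@69 -> ring=[23:NA,69:NB]
Op 5: route key 88: none >= 88, wrap to smallest pos 23 -> NA
Op 6: add NC@5 -> ring=[5:NC,23:NA,69:NB]
Op 7: route key 48: smallest pos >= 48 is 69 -> NB
Op 8: route key 26: smallest pos >= 26 is 69 -> NB
Op 9: route key 44: smallest pos >= 44 is 69 -> NB
Op 10: route key 73: none >= 73, wrap to smallest pos 5 -> NC
Op 11: add ND@52 -> ring=[5:NC,23:NA,52:ND,69:NB]

Answer: NA NA NA NB NB NB NC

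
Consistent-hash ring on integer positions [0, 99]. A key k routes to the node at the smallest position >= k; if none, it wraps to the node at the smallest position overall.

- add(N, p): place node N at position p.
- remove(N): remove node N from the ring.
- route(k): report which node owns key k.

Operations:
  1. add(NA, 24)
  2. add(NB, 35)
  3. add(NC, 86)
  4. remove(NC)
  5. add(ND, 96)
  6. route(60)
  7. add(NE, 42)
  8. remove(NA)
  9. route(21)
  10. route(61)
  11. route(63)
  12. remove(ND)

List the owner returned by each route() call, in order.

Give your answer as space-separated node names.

Answer: ND NB ND ND

Derivation:
Op 1: add NA@24 -> ring=[24:NA]
Op 2: add NB@35 -> ring=[24:NA,35:NB]
Op 3: add NC@86 -> ring=[24:NA,35:NB,86:NC]
Op 4: remove NC -> ring=[24:NA,35:NB]
Op 5: add ND@96 -> ring=[24:NA,35:NB,96:ND]
Op 6: route key 60: smallest pos >= 60 is 96 -> ND
Op 7: add NE@42 -> ring=[24:NA,35:NB,42:NE,96:ND]
Op 8: remove NA -> ring=[35:NB,42:NE,96:ND]
Op 9: route key 21: smallest pos >= 21 is 35 -> NB
Op 10: route key 61: smallest pos >= 61 is 96 -> ND
Op 11: route key 63: smallest pos >= 63 is 96 -> ND
Op 12: remove ND -> ring=[35:NB,42:NE]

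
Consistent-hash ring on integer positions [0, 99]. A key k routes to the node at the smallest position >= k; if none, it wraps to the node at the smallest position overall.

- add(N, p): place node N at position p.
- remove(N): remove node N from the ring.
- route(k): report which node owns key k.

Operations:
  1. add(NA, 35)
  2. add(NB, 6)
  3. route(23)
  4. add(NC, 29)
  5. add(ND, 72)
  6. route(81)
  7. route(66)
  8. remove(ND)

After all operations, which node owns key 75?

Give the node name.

Answer: NB

Derivation:
Op 1: add NA@35 -> ring=[35:NA]
Op 2: add NB@6 -> ring=[6:NB,35:NA]
Op 3: route key 23: smallest pos >= 23 is 35 -> NA
Op 4: add NC@29 -> ring=[6:NB,29:NC,35:NA]
Op 5: add ND@72 -> ring=[6:NB,29:NC,35:NA,72:ND]
Op 6: route key 81: none >= 81, wrap to smallest pos 6 -> NB
Op 7: route key 66: smallest pos >= 66 is 72 -> ND
Op 8: remove ND -> ring=[6:NB,29:NC,35:NA]
Final route key 75: none >= 75, wrap to smallest pos 6 -> NB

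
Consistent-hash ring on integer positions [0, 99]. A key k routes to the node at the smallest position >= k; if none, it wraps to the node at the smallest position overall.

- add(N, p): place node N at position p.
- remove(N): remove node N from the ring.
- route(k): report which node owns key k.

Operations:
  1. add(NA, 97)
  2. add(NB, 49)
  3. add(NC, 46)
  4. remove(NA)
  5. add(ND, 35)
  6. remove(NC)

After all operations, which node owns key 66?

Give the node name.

Op 1: add NA@97 -> ring=[97:NA]
Op 2: add NB@49 -> ring=[49:NB,97:NA]
Op 3: add NC@46 -> ring=[46:NC,49:NB,97:NA]
Op 4: remove NA -> ring=[46:NC,49:NB]
Op 5: add ND@35 -> ring=[35:ND,46:NC,49:NB]
Op 6: remove NC -> ring=[35:ND,49:NB]
Final route key 66: none >= 66, wrap to smallest pos 35 -> ND

Answer: ND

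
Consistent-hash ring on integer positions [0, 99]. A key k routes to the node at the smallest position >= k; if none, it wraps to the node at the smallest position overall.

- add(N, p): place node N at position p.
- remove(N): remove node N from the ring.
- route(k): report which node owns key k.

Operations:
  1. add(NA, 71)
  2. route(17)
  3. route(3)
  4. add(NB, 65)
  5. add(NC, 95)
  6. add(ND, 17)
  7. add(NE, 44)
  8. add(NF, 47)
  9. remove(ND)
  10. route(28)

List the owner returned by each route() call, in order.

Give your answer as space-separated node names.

Op 1: add NA@71 -> ring=[71:NA]
Op 2: route key 17: smallest pos >= 17 is 71 -> NA
Op 3: route key 3: smallest pos >= 3 is 71 -> NA
Op 4: add NB@65 -> ring=[65:NB,71:NA]
Op 5: add NC@95 -> ring=[65:NB,71:NA,95:NC]
Op 6: add ND@17 -> ring=[17:ND,65:NB,71:NA,95:NC]
Op 7: add NE@44 -> ring=[17:ND,44:NE,65:NB,71:NA,95:NC]
Op 8: add NF@47 -> ring=[17:ND,44:NE,47:NF,65:NB,71:NA,95:NC]
Op 9: remove ND -> ring=[44:NE,47:NF,65:NB,71:NA,95:NC]
Op 10: route key 28: smallest pos >= 28 is 44 -> NE

Answer: NA NA NE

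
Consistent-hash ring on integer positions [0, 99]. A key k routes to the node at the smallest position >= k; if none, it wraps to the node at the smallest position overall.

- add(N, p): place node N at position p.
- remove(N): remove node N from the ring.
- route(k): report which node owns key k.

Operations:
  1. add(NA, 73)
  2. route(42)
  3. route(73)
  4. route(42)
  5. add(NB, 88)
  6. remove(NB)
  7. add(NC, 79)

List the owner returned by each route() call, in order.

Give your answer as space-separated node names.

Op 1: add NA@73 -> ring=[73:NA]
Op 2: route key 42: smallest pos >= 42 is 73 -> NA
Op 3: route key 73: smallest pos >= 73 is 73 -> NA
Op 4: route key 42: smallest pos >= 42 is 73 -> NA
Op 5: add NB@88 -> ring=[73:NA,88:NB]
Op 6: remove NB -> ring=[73:NA]
Op 7: add NC@79 -> ring=[73:NA,79:NC]

Answer: NA NA NA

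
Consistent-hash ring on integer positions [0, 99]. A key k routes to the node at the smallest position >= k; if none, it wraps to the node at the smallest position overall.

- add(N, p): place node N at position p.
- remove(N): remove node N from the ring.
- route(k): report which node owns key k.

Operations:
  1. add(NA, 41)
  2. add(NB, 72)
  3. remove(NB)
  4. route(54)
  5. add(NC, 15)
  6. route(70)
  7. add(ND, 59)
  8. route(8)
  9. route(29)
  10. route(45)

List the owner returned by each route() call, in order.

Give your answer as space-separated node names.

Op 1: add NA@41 -> ring=[41:NA]
Op 2: add NB@72 -> ring=[41:NA,72:NB]
Op 3: remove NB -> ring=[41:NA]
Op 4: route key 54: none >= 54, wrap to smallest pos 41 -> NA
Op 5: add NC@15 -> ring=[15:NC,41:NA]
Op 6: route key 70: none >= 70, wrap to smallest pos 15 -> NC
Op 7: add ND@59 -> ring=[15:NC,41:NA,59:ND]
Op 8: route key 8: smallest pos >= 8 is 15 -> NC
Op 9: route key 29: smallest pos >= 29 is 41 -> NA
Op 10: route key 45: smallest pos >= 45 is 59 -> ND

Answer: NA NC NC NA ND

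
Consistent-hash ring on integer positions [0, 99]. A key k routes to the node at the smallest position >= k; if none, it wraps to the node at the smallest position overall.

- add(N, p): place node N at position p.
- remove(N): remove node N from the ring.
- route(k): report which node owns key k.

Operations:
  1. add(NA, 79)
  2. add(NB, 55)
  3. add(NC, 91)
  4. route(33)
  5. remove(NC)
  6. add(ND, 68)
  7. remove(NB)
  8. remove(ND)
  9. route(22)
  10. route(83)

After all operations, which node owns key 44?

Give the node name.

Answer: NA

Derivation:
Op 1: add NA@79 -> ring=[79:NA]
Op 2: add NB@55 -> ring=[55:NB,79:NA]
Op 3: add NC@91 -> ring=[55:NB,79:NA,91:NC]
Op 4: route key 33: smallest pos >= 33 is 55 -> NB
Op 5: remove NC -> ring=[55:NB,79:NA]
Op 6: add ND@68 -> ring=[55:NB,68:ND,79:NA]
Op 7: remove NB -> ring=[68:ND,79:NA]
Op 8: remove ND -> ring=[79:NA]
Op 9: route key 22: smallest pos >= 22 is 79 -> NA
Op 10: route key 83: none >= 83, wrap to smallest pos 79 -> NA
Final route key 44: smallest pos >= 44 is 79 -> NA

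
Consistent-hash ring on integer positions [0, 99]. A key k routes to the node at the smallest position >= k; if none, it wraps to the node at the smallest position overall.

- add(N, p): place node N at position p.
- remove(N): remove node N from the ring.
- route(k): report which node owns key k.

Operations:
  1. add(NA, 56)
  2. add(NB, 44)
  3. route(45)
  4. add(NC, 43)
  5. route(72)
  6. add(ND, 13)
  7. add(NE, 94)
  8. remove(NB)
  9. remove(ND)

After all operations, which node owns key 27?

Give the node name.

Op 1: add NA@56 -> ring=[56:NA]
Op 2: add NB@44 -> ring=[44:NB,56:NA]
Op 3: route key 45: smallest pos >= 45 is 56 -> NA
Op 4: add NC@43 -> ring=[43:NC,44:NB,56:NA]
Op 5: route key 72: none >= 72, wrap to smallest pos 43 -> NC
Op 6: add ND@13 -> ring=[13:ND,43:NC,44:NB,56:NA]
Op 7: add NE@94 -> ring=[13:ND,43:NC,44:NB,56:NA,94:NE]
Op 8: remove NB -> ring=[13:ND,43:NC,56:NA,94:NE]
Op 9: remove ND -> ring=[43:NC,56:NA,94:NE]
Final route key 27: smallest pos >= 27 is 43 -> NC

Answer: NC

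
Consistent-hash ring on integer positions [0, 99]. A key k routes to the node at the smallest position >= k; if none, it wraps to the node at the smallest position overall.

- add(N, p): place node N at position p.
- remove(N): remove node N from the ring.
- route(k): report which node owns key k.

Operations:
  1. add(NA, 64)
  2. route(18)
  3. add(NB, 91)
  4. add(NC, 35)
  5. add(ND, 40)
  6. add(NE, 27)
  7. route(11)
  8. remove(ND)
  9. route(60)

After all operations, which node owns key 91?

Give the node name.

Op 1: add NA@64 -> ring=[64:NA]
Op 2: route key 18: smallest pos >= 18 is 64 -> NA
Op 3: add NB@91 -> ring=[64:NA,91:NB]
Op 4: add NC@35 -> ring=[35:NC,64:NA,91:NB]
Op 5: add ND@40 -> ring=[35:NC,40:ND,64:NA,91:NB]
Op 6: add NE@27 -> ring=[27:NE,35:NC,40:ND,64:NA,91:NB]
Op 7: route key 11: smallest pos >= 11 is 27 -> NE
Op 8: remove ND -> ring=[27:NE,35:NC,64:NA,91:NB]
Op 9: route key 60: smallest pos >= 60 is 64 -> NA
Final route key 91: smallest pos >= 91 is 91 -> NB

Answer: NB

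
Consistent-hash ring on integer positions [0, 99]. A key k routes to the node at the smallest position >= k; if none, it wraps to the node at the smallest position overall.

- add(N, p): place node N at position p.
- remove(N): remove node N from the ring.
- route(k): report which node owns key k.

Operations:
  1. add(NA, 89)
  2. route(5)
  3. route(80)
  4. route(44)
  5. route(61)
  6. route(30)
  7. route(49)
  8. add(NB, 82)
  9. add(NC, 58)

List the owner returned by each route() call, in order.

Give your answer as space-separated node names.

Op 1: add NA@89 -> ring=[89:NA]
Op 2: route key 5: smallest pos >= 5 is 89 -> NA
Op 3: route key 80: smallest pos >= 80 is 89 -> NA
Op 4: route key 44: smallest pos >= 44 is 89 -> NA
Op 5: route key 61: smallest pos >= 61 is 89 -> NA
Op 6: route key 30: smallest pos >= 30 is 89 -> NA
Op 7: route key 49: smallest pos >= 49 is 89 -> NA
Op 8: add NB@82 -> ring=[82:NB,89:NA]
Op 9: add NC@58 -> ring=[58:NC,82:NB,89:NA]

Answer: NA NA NA NA NA NA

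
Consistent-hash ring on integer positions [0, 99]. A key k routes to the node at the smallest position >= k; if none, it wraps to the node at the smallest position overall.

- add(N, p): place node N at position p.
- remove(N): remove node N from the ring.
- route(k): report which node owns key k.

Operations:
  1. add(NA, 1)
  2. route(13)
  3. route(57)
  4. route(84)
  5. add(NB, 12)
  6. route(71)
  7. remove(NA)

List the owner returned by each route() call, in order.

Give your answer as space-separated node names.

Op 1: add NA@1 -> ring=[1:NA]
Op 2: route key 13: none >= 13, wrap to smallest pos 1 -> NA
Op 3: route key 57: none >= 57, wrap to smallest pos 1 -> NA
Op 4: route key 84: none >= 84, wrap to smallest pos 1 -> NA
Op 5: add NB@12 -> ring=[1:NA,12:NB]
Op 6: route key 71: none >= 71, wrap to smallest pos 1 -> NA
Op 7: remove NA -> ring=[12:NB]

Answer: NA NA NA NA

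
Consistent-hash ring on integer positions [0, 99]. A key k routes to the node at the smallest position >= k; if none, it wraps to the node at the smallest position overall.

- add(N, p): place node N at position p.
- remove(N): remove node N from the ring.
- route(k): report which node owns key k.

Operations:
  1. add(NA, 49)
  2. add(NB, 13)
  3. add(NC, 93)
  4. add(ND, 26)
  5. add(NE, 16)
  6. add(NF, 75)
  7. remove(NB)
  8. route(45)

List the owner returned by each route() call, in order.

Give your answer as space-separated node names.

Answer: NA

Derivation:
Op 1: add NA@49 -> ring=[49:NA]
Op 2: add NB@13 -> ring=[13:NB,49:NA]
Op 3: add NC@93 -> ring=[13:NB,49:NA,93:NC]
Op 4: add ND@26 -> ring=[13:NB,26:ND,49:NA,93:NC]
Op 5: add NE@16 -> ring=[13:NB,16:NE,26:ND,49:NA,93:NC]
Op 6: add NF@75 -> ring=[13:NB,16:NE,26:ND,49:NA,75:NF,93:NC]
Op 7: remove NB -> ring=[16:NE,26:ND,49:NA,75:NF,93:NC]
Op 8: route key 45: smallest pos >= 45 is 49 -> NA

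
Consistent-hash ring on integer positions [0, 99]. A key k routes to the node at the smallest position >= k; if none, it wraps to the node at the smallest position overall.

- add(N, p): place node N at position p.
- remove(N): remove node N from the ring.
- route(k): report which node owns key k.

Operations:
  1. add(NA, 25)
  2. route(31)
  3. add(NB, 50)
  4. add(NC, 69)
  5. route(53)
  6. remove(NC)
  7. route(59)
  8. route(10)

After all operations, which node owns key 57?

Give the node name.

Answer: NA

Derivation:
Op 1: add NA@25 -> ring=[25:NA]
Op 2: route key 31: none >= 31, wrap to smallest pos 25 -> NA
Op 3: add NB@50 -> ring=[25:NA,50:NB]
Op 4: add NC@69 -> ring=[25:NA,50:NB,69:NC]
Op 5: route key 53: smallest pos >= 53 is 69 -> NC
Op 6: remove NC -> ring=[25:NA,50:NB]
Op 7: route key 59: none >= 59, wrap to smallest pos 25 -> NA
Op 8: route key 10: smallest pos >= 10 is 25 -> NA
Final route key 57: none >= 57, wrap to smallest pos 25 -> NA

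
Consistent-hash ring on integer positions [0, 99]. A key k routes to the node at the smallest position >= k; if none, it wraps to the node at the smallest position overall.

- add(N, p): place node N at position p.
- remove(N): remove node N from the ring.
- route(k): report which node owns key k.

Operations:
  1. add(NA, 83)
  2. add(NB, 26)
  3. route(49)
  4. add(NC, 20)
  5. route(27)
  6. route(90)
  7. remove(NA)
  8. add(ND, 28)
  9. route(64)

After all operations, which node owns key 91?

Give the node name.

Op 1: add NA@83 -> ring=[83:NA]
Op 2: add NB@26 -> ring=[26:NB,83:NA]
Op 3: route key 49: smallest pos >= 49 is 83 -> NA
Op 4: add NC@20 -> ring=[20:NC,26:NB,83:NA]
Op 5: route key 27: smallest pos >= 27 is 83 -> NA
Op 6: route key 90: none >= 90, wrap to smallest pos 20 -> NC
Op 7: remove NA -> ring=[20:NC,26:NB]
Op 8: add ND@28 -> ring=[20:NC,26:NB,28:ND]
Op 9: route key 64: none >= 64, wrap to smallest pos 20 -> NC
Final route key 91: none >= 91, wrap to smallest pos 20 -> NC

Answer: NC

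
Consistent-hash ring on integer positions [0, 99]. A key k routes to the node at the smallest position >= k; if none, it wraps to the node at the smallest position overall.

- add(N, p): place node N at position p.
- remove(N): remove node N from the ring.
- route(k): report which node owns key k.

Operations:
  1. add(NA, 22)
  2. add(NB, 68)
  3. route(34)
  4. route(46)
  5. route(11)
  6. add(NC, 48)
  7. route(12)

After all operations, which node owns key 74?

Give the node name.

Answer: NA

Derivation:
Op 1: add NA@22 -> ring=[22:NA]
Op 2: add NB@68 -> ring=[22:NA,68:NB]
Op 3: route key 34: smallest pos >= 34 is 68 -> NB
Op 4: route key 46: smallest pos >= 46 is 68 -> NB
Op 5: route key 11: smallest pos >= 11 is 22 -> NA
Op 6: add NC@48 -> ring=[22:NA,48:NC,68:NB]
Op 7: route key 12: smallest pos >= 12 is 22 -> NA
Final route key 74: none >= 74, wrap to smallest pos 22 -> NA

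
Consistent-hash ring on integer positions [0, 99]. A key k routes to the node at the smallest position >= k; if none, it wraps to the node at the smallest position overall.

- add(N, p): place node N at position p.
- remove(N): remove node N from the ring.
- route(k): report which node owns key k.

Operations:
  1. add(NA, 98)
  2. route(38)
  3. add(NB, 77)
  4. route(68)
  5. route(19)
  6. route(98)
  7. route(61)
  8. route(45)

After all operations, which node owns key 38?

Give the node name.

Op 1: add NA@98 -> ring=[98:NA]
Op 2: route key 38: smallest pos >= 38 is 98 -> NA
Op 3: add NB@77 -> ring=[77:NB,98:NA]
Op 4: route key 68: smallest pos >= 68 is 77 -> NB
Op 5: route key 19: smallest pos >= 19 is 77 -> NB
Op 6: route key 98: smallest pos >= 98 is 98 -> NA
Op 7: route key 61: smallest pos >= 61 is 77 -> NB
Op 8: route key 45: smallest pos >= 45 is 77 -> NB
Final route key 38: smallest pos >= 38 is 77 -> NB

Answer: NB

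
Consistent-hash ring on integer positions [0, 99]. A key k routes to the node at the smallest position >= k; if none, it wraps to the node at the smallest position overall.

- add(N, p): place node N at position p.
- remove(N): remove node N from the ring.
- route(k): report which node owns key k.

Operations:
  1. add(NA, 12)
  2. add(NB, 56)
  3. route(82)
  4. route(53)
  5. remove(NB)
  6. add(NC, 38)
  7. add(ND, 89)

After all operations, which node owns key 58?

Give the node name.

Answer: ND

Derivation:
Op 1: add NA@12 -> ring=[12:NA]
Op 2: add NB@56 -> ring=[12:NA,56:NB]
Op 3: route key 82: none >= 82, wrap to smallest pos 12 -> NA
Op 4: route key 53: smallest pos >= 53 is 56 -> NB
Op 5: remove NB -> ring=[12:NA]
Op 6: add NC@38 -> ring=[12:NA,38:NC]
Op 7: add ND@89 -> ring=[12:NA,38:NC,89:ND]
Final route key 58: smallest pos >= 58 is 89 -> ND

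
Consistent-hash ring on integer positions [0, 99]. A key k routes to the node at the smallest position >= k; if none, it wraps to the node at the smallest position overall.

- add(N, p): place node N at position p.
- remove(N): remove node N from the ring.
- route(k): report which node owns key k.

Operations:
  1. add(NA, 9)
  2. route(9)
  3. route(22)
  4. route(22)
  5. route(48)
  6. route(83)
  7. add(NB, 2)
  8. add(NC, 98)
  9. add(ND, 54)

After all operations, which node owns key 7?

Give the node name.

Op 1: add NA@9 -> ring=[9:NA]
Op 2: route key 9: smallest pos >= 9 is 9 -> NA
Op 3: route key 22: none >= 22, wrap to smallest pos 9 -> NA
Op 4: route key 22: none >= 22, wrap to smallest pos 9 -> NA
Op 5: route key 48: none >= 48, wrap to smallest pos 9 -> NA
Op 6: route key 83: none >= 83, wrap to smallest pos 9 -> NA
Op 7: add NB@2 -> ring=[2:NB,9:NA]
Op 8: add NC@98 -> ring=[2:NB,9:NA,98:NC]
Op 9: add ND@54 -> ring=[2:NB,9:NA,54:ND,98:NC]
Final route key 7: smallest pos >= 7 is 9 -> NA

Answer: NA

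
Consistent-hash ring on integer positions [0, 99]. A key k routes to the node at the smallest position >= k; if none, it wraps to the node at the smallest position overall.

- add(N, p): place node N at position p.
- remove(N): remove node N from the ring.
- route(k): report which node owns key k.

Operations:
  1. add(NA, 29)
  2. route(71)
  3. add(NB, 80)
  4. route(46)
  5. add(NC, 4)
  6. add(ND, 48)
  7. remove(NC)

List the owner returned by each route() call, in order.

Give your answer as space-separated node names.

Op 1: add NA@29 -> ring=[29:NA]
Op 2: route key 71: none >= 71, wrap to smallest pos 29 -> NA
Op 3: add NB@80 -> ring=[29:NA,80:NB]
Op 4: route key 46: smallest pos >= 46 is 80 -> NB
Op 5: add NC@4 -> ring=[4:NC,29:NA,80:NB]
Op 6: add ND@48 -> ring=[4:NC,29:NA,48:ND,80:NB]
Op 7: remove NC -> ring=[29:NA,48:ND,80:NB]

Answer: NA NB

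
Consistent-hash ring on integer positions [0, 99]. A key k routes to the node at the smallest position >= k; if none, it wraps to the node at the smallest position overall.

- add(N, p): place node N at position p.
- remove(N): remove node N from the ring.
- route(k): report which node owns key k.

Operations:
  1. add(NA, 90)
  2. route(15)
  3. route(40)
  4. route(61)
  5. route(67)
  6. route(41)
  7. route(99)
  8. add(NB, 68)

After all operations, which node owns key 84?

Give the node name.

Op 1: add NA@90 -> ring=[90:NA]
Op 2: route key 15: smallest pos >= 15 is 90 -> NA
Op 3: route key 40: smallest pos >= 40 is 90 -> NA
Op 4: route key 61: smallest pos >= 61 is 90 -> NA
Op 5: route key 67: smallest pos >= 67 is 90 -> NA
Op 6: route key 41: smallest pos >= 41 is 90 -> NA
Op 7: route key 99: none >= 99, wrap to smallest pos 90 -> NA
Op 8: add NB@68 -> ring=[68:NB,90:NA]
Final route key 84: smallest pos >= 84 is 90 -> NA

Answer: NA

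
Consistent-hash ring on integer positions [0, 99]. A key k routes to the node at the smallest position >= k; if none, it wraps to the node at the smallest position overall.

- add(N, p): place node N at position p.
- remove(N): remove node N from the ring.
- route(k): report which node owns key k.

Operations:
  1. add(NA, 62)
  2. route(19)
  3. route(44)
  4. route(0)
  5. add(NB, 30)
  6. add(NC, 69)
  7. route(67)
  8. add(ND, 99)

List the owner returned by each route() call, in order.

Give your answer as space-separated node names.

Op 1: add NA@62 -> ring=[62:NA]
Op 2: route key 19: smallest pos >= 19 is 62 -> NA
Op 3: route key 44: smallest pos >= 44 is 62 -> NA
Op 4: route key 0: smallest pos >= 0 is 62 -> NA
Op 5: add NB@30 -> ring=[30:NB,62:NA]
Op 6: add NC@69 -> ring=[30:NB,62:NA,69:NC]
Op 7: route key 67: smallest pos >= 67 is 69 -> NC
Op 8: add ND@99 -> ring=[30:NB,62:NA,69:NC,99:ND]

Answer: NA NA NA NC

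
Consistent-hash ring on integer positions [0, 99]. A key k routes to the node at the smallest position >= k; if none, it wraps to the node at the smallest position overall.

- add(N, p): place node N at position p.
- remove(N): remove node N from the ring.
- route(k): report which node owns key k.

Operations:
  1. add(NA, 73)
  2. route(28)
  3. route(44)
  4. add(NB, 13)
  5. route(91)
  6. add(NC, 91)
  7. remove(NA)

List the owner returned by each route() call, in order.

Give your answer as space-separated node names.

Op 1: add NA@73 -> ring=[73:NA]
Op 2: route key 28: smallest pos >= 28 is 73 -> NA
Op 3: route key 44: smallest pos >= 44 is 73 -> NA
Op 4: add NB@13 -> ring=[13:NB,73:NA]
Op 5: route key 91: none >= 91, wrap to smallest pos 13 -> NB
Op 6: add NC@91 -> ring=[13:NB,73:NA,91:NC]
Op 7: remove NA -> ring=[13:NB,91:NC]

Answer: NA NA NB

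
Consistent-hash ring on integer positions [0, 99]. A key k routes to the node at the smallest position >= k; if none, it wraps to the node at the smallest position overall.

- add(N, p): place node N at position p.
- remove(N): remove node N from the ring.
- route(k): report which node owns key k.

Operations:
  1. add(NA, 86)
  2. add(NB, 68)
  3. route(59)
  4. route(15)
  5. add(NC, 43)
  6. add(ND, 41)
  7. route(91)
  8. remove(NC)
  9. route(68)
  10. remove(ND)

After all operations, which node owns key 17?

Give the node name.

Op 1: add NA@86 -> ring=[86:NA]
Op 2: add NB@68 -> ring=[68:NB,86:NA]
Op 3: route key 59: smallest pos >= 59 is 68 -> NB
Op 4: route key 15: smallest pos >= 15 is 68 -> NB
Op 5: add NC@43 -> ring=[43:NC,68:NB,86:NA]
Op 6: add ND@41 -> ring=[41:ND,43:NC,68:NB,86:NA]
Op 7: route key 91: none >= 91, wrap to smallest pos 41 -> ND
Op 8: remove NC -> ring=[41:ND,68:NB,86:NA]
Op 9: route key 68: smallest pos >= 68 is 68 -> NB
Op 10: remove ND -> ring=[68:NB,86:NA]
Final route key 17: smallest pos >= 17 is 68 -> NB

Answer: NB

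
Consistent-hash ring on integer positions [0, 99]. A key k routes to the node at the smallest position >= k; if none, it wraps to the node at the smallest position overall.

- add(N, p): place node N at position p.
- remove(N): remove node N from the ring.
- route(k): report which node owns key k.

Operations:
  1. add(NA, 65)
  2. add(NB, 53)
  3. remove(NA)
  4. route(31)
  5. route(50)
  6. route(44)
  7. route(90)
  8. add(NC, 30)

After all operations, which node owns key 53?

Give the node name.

Answer: NB

Derivation:
Op 1: add NA@65 -> ring=[65:NA]
Op 2: add NB@53 -> ring=[53:NB,65:NA]
Op 3: remove NA -> ring=[53:NB]
Op 4: route key 31: smallest pos >= 31 is 53 -> NB
Op 5: route key 50: smallest pos >= 50 is 53 -> NB
Op 6: route key 44: smallest pos >= 44 is 53 -> NB
Op 7: route key 90: none >= 90, wrap to smallest pos 53 -> NB
Op 8: add NC@30 -> ring=[30:NC,53:NB]
Final route key 53: smallest pos >= 53 is 53 -> NB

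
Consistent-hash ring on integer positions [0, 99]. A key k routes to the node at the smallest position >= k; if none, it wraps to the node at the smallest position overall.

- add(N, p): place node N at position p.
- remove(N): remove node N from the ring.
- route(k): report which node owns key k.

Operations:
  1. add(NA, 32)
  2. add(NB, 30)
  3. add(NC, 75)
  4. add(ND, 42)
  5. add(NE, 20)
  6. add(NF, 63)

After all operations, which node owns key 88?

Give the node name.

Answer: NE

Derivation:
Op 1: add NA@32 -> ring=[32:NA]
Op 2: add NB@30 -> ring=[30:NB,32:NA]
Op 3: add NC@75 -> ring=[30:NB,32:NA,75:NC]
Op 4: add ND@42 -> ring=[30:NB,32:NA,42:ND,75:NC]
Op 5: add NE@20 -> ring=[20:NE,30:NB,32:NA,42:ND,75:NC]
Op 6: add NF@63 -> ring=[20:NE,30:NB,32:NA,42:ND,63:NF,75:NC]
Final route key 88: none >= 88, wrap to smallest pos 20 -> NE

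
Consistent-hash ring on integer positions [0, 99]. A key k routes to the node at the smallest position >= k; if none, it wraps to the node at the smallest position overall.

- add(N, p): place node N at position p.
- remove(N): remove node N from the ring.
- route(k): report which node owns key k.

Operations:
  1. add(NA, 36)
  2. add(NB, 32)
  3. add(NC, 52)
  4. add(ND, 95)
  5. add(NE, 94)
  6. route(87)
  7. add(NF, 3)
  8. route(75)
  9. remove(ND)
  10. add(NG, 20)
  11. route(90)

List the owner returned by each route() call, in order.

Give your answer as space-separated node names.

Op 1: add NA@36 -> ring=[36:NA]
Op 2: add NB@32 -> ring=[32:NB,36:NA]
Op 3: add NC@52 -> ring=[32:NB,36:NA,52:NC]
Op 4: add ND@95 -> ring=[32:NB,36:NA,52:NC,95:ND]
Op 5: add NE@94 -> ring=[32:NB,36:NA,52:NC,94:NE,95:ND]
Op 6: route key 87: smallest pos >= 87 is 94 -> NE
Op 7: add NF@3 -> ring=[3:NF,32:NB,36:NA,52:NC,94:NE,95:ND]
Op 8: route key 75: smallest pos >= 75 is 94 -> NE
Op 9: remove ND -> ring=[3:NF,32:NB,36:NA,52:NC,94:NE]
Op 10: add NG@20 -> ring=[3:NF,20:NG,32:NB,36:NA,52:NC,94:NE]
Op 11: route key 90: smallest pos >= 90 is 94 -> NE

Answer: NE NE NE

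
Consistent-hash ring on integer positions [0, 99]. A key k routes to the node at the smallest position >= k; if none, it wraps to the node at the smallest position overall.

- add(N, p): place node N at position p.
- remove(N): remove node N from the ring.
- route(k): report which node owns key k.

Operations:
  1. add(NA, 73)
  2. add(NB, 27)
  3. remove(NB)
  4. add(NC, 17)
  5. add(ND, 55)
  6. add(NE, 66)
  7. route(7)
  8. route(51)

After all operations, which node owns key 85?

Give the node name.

Answer: NC

Derivation:
Op 1: add NA@73 -> ring=[73:NA]
Op 2: add NB@27 -> ring=[27:NB,73:NA]
Op 3: remove NB -> ring=[73:NA]
Op 4: add NC@17 -> ring=[17:NC,73:NA]
Op 5: add ND@55 -> ring=[17:NC,55:ND,73:NA]
Op 6: add NE@66 -> ring=[17:NC,55:ND,66:NE,73:NA]
Op 7: route key 7: smallest pos >= 7 is 17 -> NC
Op 8: route key 51: smallest pos >= 51 is 55 -> ND
Final route key 85: none >= 85, wrap to smallest pos 17 -> NC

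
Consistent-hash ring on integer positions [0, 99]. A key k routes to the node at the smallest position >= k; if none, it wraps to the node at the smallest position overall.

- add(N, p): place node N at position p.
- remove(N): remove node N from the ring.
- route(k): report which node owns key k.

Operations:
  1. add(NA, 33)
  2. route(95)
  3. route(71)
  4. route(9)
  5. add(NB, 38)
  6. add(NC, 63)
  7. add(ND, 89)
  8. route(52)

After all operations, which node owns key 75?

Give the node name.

Op 1: add NA@33 -> ring=[33:NA]
Op 2: route key 95: none >= 95, wrap to smallest pos 33 -> NA
Op 3: route key 71: none >= 71, wrap to smallest pos 33 -> NA
Op 4: route key 9: smallest pos >= 9 is 33 -> NA
Op 5: add NB@38 -> ring=[33:NA,38:NB]
Op 6: add NC@63 -> ring=[33:NA,38:NB,63:NC]
Op 7: add ND@89 -> ring=[33:NA,38:NB,63:NC,89:ND]
Op 8: route key 52: smallest pos >= 52 is 63 -> NC
Final route key 75: smallest pos >= 75 is 89 -> ND

Answer: ND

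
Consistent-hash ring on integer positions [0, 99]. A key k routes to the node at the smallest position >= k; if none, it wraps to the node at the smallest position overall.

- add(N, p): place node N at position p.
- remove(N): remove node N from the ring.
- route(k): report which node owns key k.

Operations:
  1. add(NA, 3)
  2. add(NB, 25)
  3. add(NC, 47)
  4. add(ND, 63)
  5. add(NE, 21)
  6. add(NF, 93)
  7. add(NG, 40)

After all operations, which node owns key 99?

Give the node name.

Answer: NA

Derivation:
Op 1: add NA@3 -> ring=[3:NA]
Op 2: add NB@25 -> ring=[3:NA,25:NB]
Op 3: add NC@47 -> ring=[3:NA,25:NB,47:NC]
Op 4: add ND@63 -> ring=[3:NA,25:NB,47:NC,63:ND]
Op 5: add NE@21 -> ring=[3:NA,21:NE,25:NB,47:NC,63:ND]
Op 6: add NF@93 -> ring=[3:NA,21:NE,25:NB,47:NC,63:ND,93:NF]
Op 7: add NG@40 -> ring=[3:NA,21:NE,25:NB,40:NG,47:NC,63:ND,93:NF]
Final route key 99: none >= 99, wrap to smallest pos 3 -> NA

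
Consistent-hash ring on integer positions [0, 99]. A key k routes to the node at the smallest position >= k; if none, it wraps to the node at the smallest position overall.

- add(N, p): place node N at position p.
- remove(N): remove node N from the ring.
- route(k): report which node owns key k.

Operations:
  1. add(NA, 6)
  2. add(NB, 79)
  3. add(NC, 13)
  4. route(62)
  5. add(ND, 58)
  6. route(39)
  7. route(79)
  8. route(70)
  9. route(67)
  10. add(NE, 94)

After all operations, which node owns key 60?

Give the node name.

Answer: NB

Derivation:
Op 1: add NA@6 -> ring=[6:NA]
Op 2: add NB@79 -> ring=[6:NA,79:NB]
Op 3: add NC@13 -> ring=[6:NA,13:NC,79:NB]
Op 4: route key 62: smallest pos >= 62 is 79 -> NB
Op 5: add ND@58 -> ring=[6:NA,13:NC,58:ND,79:NB]
Op 6: route key 39: smallest pos >= 39 is 58 -> ND
Op 7: route key 79: smallest pos >= 79 is 79 -> NB
Op 8: route key 70: smallest pos >= 70 is 79 -> NB
Op 9: route key 67: smallest pos >= 67 is 79 -> NB
Op 10: add NE@94 -> ring=[6:NA,13:NC,58:ND,79:NB,94:NE]
Final route key 60: smallest pos >= 60 is 79 -> NB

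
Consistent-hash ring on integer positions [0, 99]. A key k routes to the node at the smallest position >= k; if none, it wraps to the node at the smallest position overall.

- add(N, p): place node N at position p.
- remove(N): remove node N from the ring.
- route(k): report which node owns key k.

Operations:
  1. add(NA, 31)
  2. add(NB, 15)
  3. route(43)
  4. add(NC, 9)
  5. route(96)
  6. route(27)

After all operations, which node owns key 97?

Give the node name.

Answer: NC

Derivation:
Op 1: add NA@31 -> ring=[31:NA]
Op 2: add NB@15 -> ring=[15:NB,31:NA]
Op 3: route key 43: none >= 43, wrap to smallest pos 15 -> NB
Op 4: add NC@9 -> ring=[9:NC,15:NB,31:NA]
Op 5: route key 96: none >= 96, wrap to smallest pos 9 -> NC
Op 6: route key 27: smallest pos >= 27 is 31 -> NA
Final route key 97: none >= 97, wrap to smallest pos 9 -> NC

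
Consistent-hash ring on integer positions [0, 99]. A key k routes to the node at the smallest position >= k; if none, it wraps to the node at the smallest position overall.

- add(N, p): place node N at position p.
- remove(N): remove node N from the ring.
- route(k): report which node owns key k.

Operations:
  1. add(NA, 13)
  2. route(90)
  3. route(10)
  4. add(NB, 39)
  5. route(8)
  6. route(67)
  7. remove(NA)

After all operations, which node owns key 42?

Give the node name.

Op 1: add NA@13 -> ring=[13:NA]
Op 2: route key 90: none >= 90, wrap to smallest pos 13 -> NA
Op 3: route key 10: smallest pos >= 10 is 13 -> NA
Op 4: add NB@39 -> ring=[13:NA,39:NB]
Op 5: route key 8: smallest pos >= 8 is 13 -> NA
Op 6: route key 67: none >= 67, wrap to smallest pos 13 -> NA
Op 7: remove NA -> ring=[39:NB]
Final route key 42: none >= 42, wrap to smallest pos 39 -> NB

Answer: NB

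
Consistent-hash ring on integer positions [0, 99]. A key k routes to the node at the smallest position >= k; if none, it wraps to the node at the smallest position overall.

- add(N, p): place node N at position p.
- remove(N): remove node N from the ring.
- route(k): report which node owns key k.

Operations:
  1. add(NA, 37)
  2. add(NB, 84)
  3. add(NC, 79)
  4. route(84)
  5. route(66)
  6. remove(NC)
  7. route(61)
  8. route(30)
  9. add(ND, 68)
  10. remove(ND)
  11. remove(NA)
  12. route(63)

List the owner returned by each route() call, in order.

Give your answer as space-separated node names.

Op 1: add NA@37 -> ring=[37:NA]
Op 2: add NB@84 -> ring=[37:NA,84:NB]
Op 3: add NC@79 -> ring=[37:NA,79:NC,84:NB]
Op 4: route key 84: smallest pos >= 84 is 84 -> NB
Op 5: route key 66: smallest pos >= 66 is 79 -> NC
Op 6: remove NC -> ring=[37:NA,84:NB]
Op 7: route key 61: smallest pos >= 61 is 84 -> NB
Op 8: route key 30: smallest pos >= 30 is 37 -> NA
Op 9: add ND@68 -> ring=[37:NA,68:ND,84:NB]
Op 10: remove ND -> ring=[37:NA,84:NB]
Op 11: remove NA -> ring=[84:NB]
Op 12: route key 63: smallest pos >= 63 is 84 -> NB

Answer: NB NC NB NA NB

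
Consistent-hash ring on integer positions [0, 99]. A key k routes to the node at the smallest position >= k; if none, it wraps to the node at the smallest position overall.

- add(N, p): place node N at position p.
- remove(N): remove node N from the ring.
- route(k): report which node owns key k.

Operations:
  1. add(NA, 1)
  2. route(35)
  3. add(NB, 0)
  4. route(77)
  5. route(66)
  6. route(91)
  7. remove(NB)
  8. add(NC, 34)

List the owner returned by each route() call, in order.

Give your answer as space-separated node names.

Answer: NA NB NB NB

Derivation:
Op 1: add NA@1 -> ring=[1:NA]
Op 2: route key 35: none >= 35, wrap to smallest pos 1 -> NA
Op 3: add NB@0 -> ring=[0:NB,1:NA]
Op 4: route key 77: none >= 77, wrap to smallest pos 0 -> NB
Op 5: route key 66: none >= 66, wrap to smallest pos 0 -> NB
Op 6: route key 91: none >= 91, wrap to smallest pos 0 -> NB
Op 7: remove NB -> ring=[1:NA]
Op 8: add NC@34 -> ring=[1:NA,34:NC]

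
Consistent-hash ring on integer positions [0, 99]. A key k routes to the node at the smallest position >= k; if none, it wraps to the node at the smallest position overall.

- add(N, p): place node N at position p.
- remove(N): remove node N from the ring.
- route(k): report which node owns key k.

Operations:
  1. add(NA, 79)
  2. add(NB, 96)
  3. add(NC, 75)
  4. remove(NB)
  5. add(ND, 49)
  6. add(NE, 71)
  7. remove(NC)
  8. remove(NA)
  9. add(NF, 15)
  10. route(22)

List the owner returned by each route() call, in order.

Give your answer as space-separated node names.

Op 1: add NA@79 -> ring=[79:NA]
Op 2: add NB@96 -> ring=[79:NA,96:NB]
Op 3: add NC@75 -> ring=[75:NC,79:NA,96:NB]
Op 4: remove NB -> ring=[75:NC,79:NA]
Op 5: add ND@49 -> ring=[49:ND,75:NC,79:NA]
Op 6: add NE@71 -> ring=[49:ND,71:NE,75:NC,79:NA]
Op 7: remove NC -> ring=[49:ND,71:NE,79:NA]
Op 8: remove NA -> ring=[49:ND,71:NE]
Op 9: add NF@15 -> ring=[15:NF,49:ND,71:NE]
Op 10: route key 22: smallest pos >= 22 is 49 -> ND

Answer: ND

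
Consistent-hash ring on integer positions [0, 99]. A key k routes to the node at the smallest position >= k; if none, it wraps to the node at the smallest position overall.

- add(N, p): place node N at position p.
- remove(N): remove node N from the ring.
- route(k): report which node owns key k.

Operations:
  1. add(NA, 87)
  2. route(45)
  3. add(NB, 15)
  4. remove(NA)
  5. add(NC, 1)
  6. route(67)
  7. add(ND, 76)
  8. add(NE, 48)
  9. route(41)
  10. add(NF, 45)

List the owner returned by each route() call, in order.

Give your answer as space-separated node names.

Op 1: add NA@87 -> ring=[87:NA]
Op 2: route key 45: smallest pos >= 45 is 87 -> NA
Op 3: add NB@15 -> ring=[15:NB,87:NA]
Op 4: remove NA -> ring=[15:NB]
Op 5: add NC@1 -> ring=[1:NC,15:NB]
Op 6: route key 67: none >= 67, wrap to smallest pos 1 -> NC
Op 7: add ND@76 -> ring=[1:NC,15:NB,76:ND]
Op 8: add NE@48 -> ring=[1:NC,15:NB,48:NE,76:ND]
Op 9: route key 41: smallest pos >= 41 is 48 -> NE
Op 10: add NF@45 -> ring=[1:NC,15:NB,45:NF,48:NE,76:ND]

Answer: NA NC NE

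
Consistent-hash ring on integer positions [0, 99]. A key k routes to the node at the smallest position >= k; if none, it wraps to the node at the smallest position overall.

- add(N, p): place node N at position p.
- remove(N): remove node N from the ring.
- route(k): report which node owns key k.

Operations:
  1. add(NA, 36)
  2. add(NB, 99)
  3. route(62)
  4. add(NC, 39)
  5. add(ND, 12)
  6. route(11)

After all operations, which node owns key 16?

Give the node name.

Answer: NA

Derivation:
Op 1: add NA@36 -> ring=[36:NA]
Op 2: add NB@99 -> ring=[36:NA,99:NB]
Op 3: route key 62: smallest pos >= 62 is 99 -> NB
Op 4: add NC@39 -> ring=[36:NA,39:NC,99:NB]
Op 5: add ND@12 -> ring=[12:ND,36:NA,39:NC,99:NB]
Op 6: route key 11: smallest pos >= 11 is 12 -> ND
Final route key 16: smallest pos >= 16 is 36 -> NA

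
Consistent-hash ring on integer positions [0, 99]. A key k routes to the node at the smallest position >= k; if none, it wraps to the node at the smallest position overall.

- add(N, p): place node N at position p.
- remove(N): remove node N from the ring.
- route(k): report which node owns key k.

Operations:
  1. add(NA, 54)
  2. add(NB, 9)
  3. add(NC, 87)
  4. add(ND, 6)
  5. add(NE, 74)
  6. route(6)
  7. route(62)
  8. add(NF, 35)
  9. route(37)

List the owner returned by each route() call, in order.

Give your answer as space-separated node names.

Answer: ND NE NA

Derivation:
Op 1: add NA@54 -> ring=[54:NA]
Op 2: add NB@9 -> ring=[9:NB,54:NA]
Op 3: add NC@87 -> ring=[9:NB,54:NA,87:NC]
Op 4: add ND@6 -> ring=[6:ND,9:NB,54:NA,87:NC]
Op 5: add NE@74 -> ring=[6:ND,9:NB,54:NA,74:NE,87:NC]
Op 6: route key 6: smallest pos >= 6 is 6 -> ND
Op 7: route key 62: smallest pos >= 62 is 74 -> NE
Op 8: add NF@35 -> ring=[6:ND,9:NB,35:NF,54:NA,74:NE,87:NC]
Op 9: route key 37: smallest pos >= 37 is 54 -> NA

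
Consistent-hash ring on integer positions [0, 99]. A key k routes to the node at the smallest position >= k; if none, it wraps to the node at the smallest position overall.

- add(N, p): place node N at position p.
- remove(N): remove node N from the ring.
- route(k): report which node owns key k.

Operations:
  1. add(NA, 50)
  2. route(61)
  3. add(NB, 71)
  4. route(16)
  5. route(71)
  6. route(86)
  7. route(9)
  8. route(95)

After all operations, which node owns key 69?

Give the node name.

Op 1: add NA@50 -> ring=[50:NA]
Op 2: route key 61: none >= 61, wrap to smallest pos 50 -> NA
Op 3: add NB@71 -> ring=[50:NA,71:NB]
Op 4: route key 16: smallest pos >= 16 is 50 -> NA
Op 5: route key 71: smallest pos >= 71 is 71 -> NB
Op 6: route key 86: none >= 86, wrap to smallest pos 50 -> NA
Op 7: route key 9: smallest pos >= 9 is 50 -> NA
Op 8: route key 95: none >= 95, wrap to smallest pos 50 -> NA
Final route key 69: smallest pos >= 69 is 71 -> NB

Answer: NB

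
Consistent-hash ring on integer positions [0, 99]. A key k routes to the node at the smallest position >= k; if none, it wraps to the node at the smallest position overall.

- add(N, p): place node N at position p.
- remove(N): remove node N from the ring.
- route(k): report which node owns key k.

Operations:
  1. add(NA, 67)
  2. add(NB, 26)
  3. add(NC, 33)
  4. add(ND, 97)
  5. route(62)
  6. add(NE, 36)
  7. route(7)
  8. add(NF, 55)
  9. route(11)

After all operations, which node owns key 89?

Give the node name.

Answer: ND

Derivation:
Op 1: add NA@67 -> ring=[67:NA]
Op 2: add NB@26 -> ring=[26:NB,67:NA]
Op 3: add NC@33 -> ring=[26:NB,33:NC,67:NA]
Op 4: add ND@97 -> ring=[26:NB,33:NC,67:NA,97:ND]
Op 5: route key 62: smallest pos >= 62 is 67 -> NA
Op 6: add NE@36 -> ring=[26:NB,33:NC,36:NE,67:NA,97:ND]
Op 7: route key 7: smallest pos >= 7 is 26 -> NB
Op 8: add NF@55 -> ring=[26:NB,33:NC,36:NE,55:NF,67:NA,97:ND]
Op 9: route key 11: smallest pos >= 11 is 26 -> NB
Final route key 89: smallest pos >= 89 is 97 -> ND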